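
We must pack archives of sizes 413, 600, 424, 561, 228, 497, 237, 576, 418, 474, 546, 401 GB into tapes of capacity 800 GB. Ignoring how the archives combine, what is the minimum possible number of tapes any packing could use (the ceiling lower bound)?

Total size = 413 + 600 + 424 + 561 + 228 + 497 + 237 + 576 + 418 + 474 + 546 + 401 = 5375 GB.
⌈5375 / 800⌉ = 7.

7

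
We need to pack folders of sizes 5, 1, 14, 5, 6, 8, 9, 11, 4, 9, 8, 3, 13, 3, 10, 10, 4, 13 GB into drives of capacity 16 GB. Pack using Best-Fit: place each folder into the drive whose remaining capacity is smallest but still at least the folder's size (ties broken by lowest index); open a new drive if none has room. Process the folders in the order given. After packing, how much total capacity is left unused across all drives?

Put 5 GB in drive 1; 11 GB remain.
Put 1 GB in drive 1; 10 GB remain.
Put 14 GB in drive 2; 2 GB remain.
Put 5 GB in drive 1; 5 GB remain.
Put 6 GB in drive 3; 10 GB remain.
Put 8 GB in drive 3; 2 GB remain.
Put 9 GB in drive 4; 7 GB remain.
Put 11 GB in drive 5; 5 GB remain.
Put 4 GB in drive 1; 1 GB remain.
Put 9 GB in drive 6; 7 GB remain.
Put 8 GB in drive 7; 8 GB remain.
Put 3 GB in drive 5; 2 GB remain.
Put 13 GB in drive 8; 3 GB remain.
Put 3 GB in drive 8; 0 GB remain.
Put 10 GB in drive 9; 6 GB remain.
Put 10 GB in drive 10; 6 GB remain.
Put 4 GB in drive 9; 2 GB remain.
Put 13 GB in drive 11; 3 GB remain.
11 drives × 16 GB = 176 GB; used 136 GB; unused 40 GB.

40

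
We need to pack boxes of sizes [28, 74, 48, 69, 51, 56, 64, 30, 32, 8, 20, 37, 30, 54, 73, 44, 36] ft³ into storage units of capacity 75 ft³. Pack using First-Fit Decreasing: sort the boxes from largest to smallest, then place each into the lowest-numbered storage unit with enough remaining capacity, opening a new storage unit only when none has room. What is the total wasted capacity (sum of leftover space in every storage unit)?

146

Sorted descending: 74, 73, 69, 64, 56, 54, 51, 48, 44, 37, 36, 32, 30, 30, 28, 20, 8.
74 ft³ → storage unit 1 (remaining 1 ft³)
73 ft³ → storage unit 2 (remaining 2 ft³)
69 ft³ → storage unit 3 (remaining 6 ft³)
64 ft³ → storage unit 4 (remaining 11 ft³)
56 ft³ → storage unit 5 (remaining 19 ft³)
54 ft³ → storage unit 6 (remaining 21 ft³)
51 ft³ → storage unit 7 (remaining 24 ft³)
48 ft³ → storage unit 8 (remaining 27 ft³)
44 ft³ → storage unit 9 (remaining 31 ft³)
37 ft³ → storage unit 10 (remaining 38 ft³)
36 ft³ → storage unit 10 (remaining 2 ft³)
32 ft³ → storage unit 11 (remaining 43 ft³)
30 ft³ → storage unit 9 (remaining 1 ft³)
30 ft³ → storage unit 11 (remaining 13 ft³)
28 ft³ → storage unit 12 (remaining 47 ft³)
20 ft³ → storage unit 6 (remaining 1 ft³)
8 ft³ → storage unit 4 (remaining 3 ft³)
12 storage units × 75 ft³ = 900 ft³; used 754 ft³; unused 146 ft³.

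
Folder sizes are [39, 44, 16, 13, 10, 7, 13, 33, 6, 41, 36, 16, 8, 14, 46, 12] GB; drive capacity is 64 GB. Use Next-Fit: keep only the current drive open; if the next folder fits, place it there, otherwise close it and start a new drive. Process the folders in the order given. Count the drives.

39 GB → drive 1 (remaining 25 GB)
44 GB → drive 2 (remaining 20 GB)
16 GB → drive 2 (remaining 4 GB)
13 GB → drive 3 (remaining 51 GB)
10 GB → drive 3 (remaining 41 GB)
7 GB → drive 3 (remaining 34 GB)
13 GB → drive 3 (remaining 21 GB)
33 GB → drive 4 (remaining 31 GB)
6 GB → drive 4 (remaining 25 GB)
41 GB → drive 5 (remaining 23 GB)
36 GB → drive 6 (remaining 28 GB)
16 GB → drive 6 (remaining 12 GB)
8 GB → drive 6 (remaining 4 GB)
14 GB → drive 7 (remaining 50 GB)
46 GB → drive 7 (remaining 4 GB)
12 GB → drive 8 (remaining 52 GB)

8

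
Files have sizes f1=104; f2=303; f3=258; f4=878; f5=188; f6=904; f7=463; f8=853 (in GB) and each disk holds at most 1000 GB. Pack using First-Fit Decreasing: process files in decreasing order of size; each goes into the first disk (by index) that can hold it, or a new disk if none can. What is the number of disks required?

5 disks

Sorted descending: 904, 878, 853, 463, 303, 258, 188, 104.
904 GB → disk 1 (remaining 96 GB)
878 GB → disk 2 (remaining 122 GB)
853 GB → disk 3 (remaining 147 GB)
463 GB → disk 4 (remaining 537 GB)
303 GB → disk 4 (remaining 234 GB)
258 GB → disk 5 (remaining 742 GB)
188 GB → disk 4 (remaining 46 GB)
104 GB → disk 2 (remaining 18 GB)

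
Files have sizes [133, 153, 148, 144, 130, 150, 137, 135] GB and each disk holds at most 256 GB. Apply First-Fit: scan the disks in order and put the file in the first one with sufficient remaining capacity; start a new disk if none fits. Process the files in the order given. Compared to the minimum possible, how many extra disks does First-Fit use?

First-Fit: [133] [153] [148] [144] [130] [150] [137] [135] → 8 disks.
8 files exceed 128 GB (half the capacity), and no two of those can share a disk, so at least 8 disks are needed.
So 8 is already optimal.

0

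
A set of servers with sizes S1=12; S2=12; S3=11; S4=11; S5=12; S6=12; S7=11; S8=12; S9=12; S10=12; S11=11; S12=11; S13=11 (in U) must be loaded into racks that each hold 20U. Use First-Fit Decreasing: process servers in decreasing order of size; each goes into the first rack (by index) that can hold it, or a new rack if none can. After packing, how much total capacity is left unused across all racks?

110

Sorted descending: 12, 12, 12, 12, 12, 12, 12, 11, 11, 11, 11, 11, 11.
Put 12U in rack 1; 8U remain.
Put 12U in rack 2; 8U remain.
Put 12U in rack 3; 8U remain.
Put 12U in rack 4; 8U remain.
Put 12U in rack 5; 8U remain.
Put 12U in rack 6; 8U remain.
Put 12U in rack 7; 8U remain.
Put 11U in rack 8; 9U remain.
Put 11U in rack 9; 9U remain.
Put 11U in rack 10; 9U remain.
Put 11U in rack 11; 9U remain.
Put 11U in rack 12; 9U remain.
Put 11U in rack 13; 9U remain.
13 racks × 20U = 260U; used 150U; unused 110U.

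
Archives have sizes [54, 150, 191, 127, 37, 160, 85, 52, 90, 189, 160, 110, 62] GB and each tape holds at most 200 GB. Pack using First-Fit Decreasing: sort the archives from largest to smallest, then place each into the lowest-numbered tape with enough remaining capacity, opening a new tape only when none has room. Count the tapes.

Sorted descending: 191, 189, 160, 160, 150, 127, 110, 90, 85, 62, 54, 52, 37.
tape 1: place 191 GB, 9 GB left
tape 2: place 189 GB, 11 GB left
tape 3: place 160 GB, 40 GB left
tape 4: place 160 GB, 40 GB left
tape 5: place 150 GB, 50 GB left
tape 6: place 127 GB, 73 GB left
tape 7: place 110 GB, 90 GB left
tape 7: place 90 GB, 0 GB left
tape 8: place 85 GB, 115 GB left
tape 6: place 62 GB, 11 GB left
tape 8: place 54 GB, 61 GB left
tape 8: place 52 GB, 9 GB left
tape 3: place 37 GB, 3 GB left
Final tapes: [191] [189] [160,37] [160] [150] [127,62] [110,90] [85,54,52].

8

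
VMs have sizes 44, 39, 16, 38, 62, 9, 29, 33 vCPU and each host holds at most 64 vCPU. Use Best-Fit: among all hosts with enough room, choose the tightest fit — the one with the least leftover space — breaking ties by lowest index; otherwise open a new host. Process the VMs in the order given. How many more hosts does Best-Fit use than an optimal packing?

Best-Fit: [44,16] [39,9] [38] [62] [29,33] → 5 hosts.
Total size 270 vCPU; any packing needs at least ⌈270/64⌉ = 5 hosts.
So 5 is already optimal.

0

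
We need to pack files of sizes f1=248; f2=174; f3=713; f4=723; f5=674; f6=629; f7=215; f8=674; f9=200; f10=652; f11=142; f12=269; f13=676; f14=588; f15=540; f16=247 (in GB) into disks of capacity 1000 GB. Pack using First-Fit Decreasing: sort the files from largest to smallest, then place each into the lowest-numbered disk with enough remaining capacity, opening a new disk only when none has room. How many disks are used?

9

Sorted descending: 723, 713, 676, 674, 674, 652, 629, 588, 540, 269, 248, 247, 215, 200, 174, 142.
Put 723 GB in disk 1; 277 GB remain.
Put 713 GB in disk 2; 287 GB remain.
Put 676 GB in disk 3; 324 GB remain.
Put 674 GB in disk 4; 326 GB remain.
Put 674 GB in disk 5; 326 GB remain.
Put 652 GB in disk 6; 348 GB remain.
Put 629 GB in disk 7; 371 GB remain.
Put 588 GB in disk 8; 412 GB remain.
Put 540 GB in disk 9; 460 GB remain.
Put 269 GB in disk 1; 8 GB remain.
Put 248 GB in disk 2; 39 GB remain.
Put 247 GB in disk 3; 77 GB remain.
Put 215 GB in disk 4; 111 GB remain.
Put 200 GB in disk 5; 126 GB remain.
Put 174 GB in disk 6; 174 GB remain.
Put 142 GB in disk 6; 32 GB remain.
Final disks: [723,269] [713,248] [676,247] [674,215] [674,200] [652,174,142] [629] [588] [540].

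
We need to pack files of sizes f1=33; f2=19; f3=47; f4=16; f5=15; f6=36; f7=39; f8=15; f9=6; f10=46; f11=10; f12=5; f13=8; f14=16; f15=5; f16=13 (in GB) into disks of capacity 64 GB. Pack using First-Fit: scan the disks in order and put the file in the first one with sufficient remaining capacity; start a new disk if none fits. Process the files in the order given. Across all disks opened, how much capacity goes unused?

55

f1 (33 GB) → disk 1 (remaining 31 GB)
f2 (19 GB) → disk 1 (remaining 12 GB)
f3 (47 GB) → disk 2 (remaining 17 GB)
f4 (16 GB) → disk 2 (remaining 1 GB)
f5 (15 GB) → disk 3 (remaining 49 GB)
f6 (36 GB) → disk 3 (remaining 13 GB)
f7 (39 GB) → disk 4 (remaining 25 GB)
f8 (15 GB) → disk 4 (remaining 10 GB)
f9 (6 GB) → disk 1 (remaining 6 GB)
f10 (46 GB) → disk 5 (remaining 18 GB)
f11 (10 GB) → disk 3 (remaining 3 GB)
f12 (5 GB) → disk 1 (remaining 1 GB)
f13 (8 GB) → disk 4 (remaining 2 GB)
f14 (16 GB) → disk 5 (remaining 2 GB)
f15 (5 GB) → disk 6 (remaining 59 GB)
f16 (13 GB) → disk 6 (remaining 46 GB)
6 disks × 64 GB = 384 GB; used 329 GB; unused 55 GB.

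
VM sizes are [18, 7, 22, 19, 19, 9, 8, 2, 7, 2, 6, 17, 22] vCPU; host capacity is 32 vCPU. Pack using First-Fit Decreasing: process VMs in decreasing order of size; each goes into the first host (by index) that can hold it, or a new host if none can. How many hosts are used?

6 hosts

Sorted descending: 22, 22, 19, 19, 18, 17, 9, 8, 7, 7, 6, 2, 2.
22 vCPU → host 1 (remaining 10 vCPU)
22 vCPU → host 2 (remaining 10 vCPU)
19 vCPU → host 3 (remaining 13 vCPU)
19 vCPU → host 4 (remaining 13 vCPU)
18 vCPU → host 5 (remaining 14 vCPU)
17 vCPU → host 6 (remaining 15 vCPU)
9 vCPU → host 1 (remaining 1 vCPU)
8 vCPU → host 2 (remaining 2 vCPU)
7 vCPU → host 3 (remaining 6 vCPU)
7 vCPU → host 4 (remaining 6 vCPU)
6 vCPU → host 3 (remaining 0 vCPU)
2 vCPU → host 2 (remaining 0 vCPU)
2 vCPU → host 4 (remaining 4 vCPU)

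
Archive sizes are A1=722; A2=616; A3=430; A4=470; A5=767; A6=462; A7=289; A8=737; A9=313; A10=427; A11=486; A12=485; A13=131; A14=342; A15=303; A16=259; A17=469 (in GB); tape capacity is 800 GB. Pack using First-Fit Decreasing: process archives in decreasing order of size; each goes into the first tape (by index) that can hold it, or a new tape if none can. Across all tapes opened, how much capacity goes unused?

Sorted descending: 767, 737, 722, 616, 486, 485, 470, 469, 462, 430, 427, 342, 313, 303, 289, 259, 131.
767 GB → tape 1 (remaining 33 GB)
737 GB → tape 2 (remaining 63 GB)
722 GB → tape 3 (remaining 78 GB)
616 GB → tape 4 (remaining 184 GB)
486 GB → tape 5 (remaining 314 GB)
485 GB → tape 6 (remaining 315 GB)
470 GB → tape 7 (remaining 330 GB)
469 GB → tape 8 (remaining 331 GB)
462 GB → tape 9 (remaining 338 GB)
430 GB → tape 10 (remaining 370 GB)
427 GB → tape 11 (remaining 373 GB)
342 GB → tape 10 (remaining 28 GB)
313 GB → tape 5 (remaining 1 GB)
303 GB → tape 6 (remaining 12 GB)
289 GB → tape 7 (remaining 41 GB)
259 GB → tape 8 (remaining 72 GB)
131 GB → tape 4 (remaining 53 GB)
11 tapes × 800 GB = 8800 GB; used 7708 GB; unused 1092 GB.

1092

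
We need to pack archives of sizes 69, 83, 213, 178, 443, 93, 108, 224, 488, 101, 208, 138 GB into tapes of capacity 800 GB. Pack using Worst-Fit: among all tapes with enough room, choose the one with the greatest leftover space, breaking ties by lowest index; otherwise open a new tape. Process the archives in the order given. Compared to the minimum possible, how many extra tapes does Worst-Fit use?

Worst-Fit: [69,83,213,178,224] [443,93,108,138] [488,101,208] → 3 tapes.
Total size 2346 GB; any packing needs at least ⌈2346/800⌉ = 3 tapes.
So 3 is already optimal.

0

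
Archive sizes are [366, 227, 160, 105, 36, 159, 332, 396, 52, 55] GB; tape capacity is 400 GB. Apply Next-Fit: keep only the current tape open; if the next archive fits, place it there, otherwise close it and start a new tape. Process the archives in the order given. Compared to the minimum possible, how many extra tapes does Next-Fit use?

Next-Fit: [366] [227,160] [105,36,159] [332] [396] [52,55] → 6 tapes.
Total size 1888 GB; any packing needs at least ⌈1888/400⌉ = 5 tapes.
An optimal packing achieves that bound: [396] [366] [332,55] [227,160] [159,105,52,36] → 5 tapes.
Excess: 6 − 5 = 1.

1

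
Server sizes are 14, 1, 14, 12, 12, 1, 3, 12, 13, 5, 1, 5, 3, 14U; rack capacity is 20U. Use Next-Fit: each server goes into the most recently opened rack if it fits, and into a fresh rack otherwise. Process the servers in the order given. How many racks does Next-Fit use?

8

14U → rack 1 (remaining 6U)
1U → rack 1 (remaining 5U)
14U → rack 2 (remaining 6U)
12U → rack 3 (remaining 8U)
12U → rack 4 (remaining 8U)
1U → rack 4 (remaining 7U)
3U → rack 4 (remaining 4U)
12U → rack 5 (remaining 8U)
13U → rack 6 (remaining 7U)
5U → rack 6 (remaining 2U)
1U → rack 6 (remaining 1U)
5U → rack 7 (remaining 15U)
3U → rack 7 (remaining 12U)
14U → rack 8 (remaining 6U)
Final racks: [14,1] [14] [12] [12,1,3] [12] [13,5,1] [5,3] [14].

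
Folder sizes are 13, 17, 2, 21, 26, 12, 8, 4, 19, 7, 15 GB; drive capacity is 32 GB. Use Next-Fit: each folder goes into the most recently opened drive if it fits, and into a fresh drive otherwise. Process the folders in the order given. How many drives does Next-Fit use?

drive 1: place 13 GB, 19 GB left
drive 1: place 17 GB, 2 GB left
drive 1: place 2 GB, 0 GB left
drive 2: place 21 GB, 11 GB left
drive 3: place 26 GB, 6 GB left
drive 4: place 12 GB, 20 GB left
drive 4: place 8 GB, 12 GB left
drive 4: place 4 GB, 8 GB left
drive 5: place 19 GB, 13 GB left
drive 5: place 7 GB, 6 GB left
drive 6: place 15 GB, 17 GB left

6 drives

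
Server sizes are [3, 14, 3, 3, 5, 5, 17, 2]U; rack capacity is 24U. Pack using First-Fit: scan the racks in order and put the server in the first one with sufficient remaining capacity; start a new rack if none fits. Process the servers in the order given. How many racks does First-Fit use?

Put 3U in rack 1; 21U remain.
Put 14U in rack 1; 7U remain.
Put 3U in rack 1; 4U remain.
Put 3U in rack 1; 1U remain.
Put 5U in rack 2; 19U remain.
Put 5U in rack 2; 14U remain.
Put 17U in rack 3; 7U remain.
Put 2U in rack 2; 12U remain.
Final racks: [3,14,3,3] [5,5,2] [17].

3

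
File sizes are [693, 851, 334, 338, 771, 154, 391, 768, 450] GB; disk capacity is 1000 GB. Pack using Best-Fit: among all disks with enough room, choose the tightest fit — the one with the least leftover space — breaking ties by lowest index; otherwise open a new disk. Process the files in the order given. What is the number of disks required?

6 disks

693 GB → disk 1 (remaining 307 GB)
851 GB → disk 2 (remaining 149 GB)
334 GB → disk 3 (remaining 666 GB)
338 GB → disk 3 (remaining 328 GB)
771 GB → disk 4 (remaining 229 GB)
154 GB → disk 4 (remaining 75 GB)
391 GB → disk 5 (remaining 609 GB)
768 GB → disk 6 (remaining 232 GB)
450 GB → disk 5 (remaining 159 GB)
Final disks: [693] [851] [334,338] [771,154] [391,450] [768].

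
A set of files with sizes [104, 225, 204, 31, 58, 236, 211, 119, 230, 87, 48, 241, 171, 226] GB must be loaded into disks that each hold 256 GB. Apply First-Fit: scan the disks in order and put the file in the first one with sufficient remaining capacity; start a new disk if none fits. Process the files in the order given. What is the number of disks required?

10 disks

Put 104 GB in disk 1; 152 GB remain.
Put 225 GB in disk 2; 31 GB remain.
Put 204 GB in disk 3; 52 GB remain.
Put 31 GB in disk 1; 121 GB remain.
Put 58 GB in disk 1; 63 GB remain.
Put 236 GB in disk 4; 20 GB remain.
Put 211 GB in disk 5; 45 GB remain.
Put 119 GB in disk 6; 137 GB remain.
Put 230 GB in disk 7; 26 GB remain.
Put 87 GB in disk 6; 50 GB remain.
Put 48 GB in disk 1; 15 GB remain.
Put 241 GB in disk 8; 15 GB remain.
Put 171 GB in disk 9; 85 GB remain.
Put 226 GB in disk 10; 30 GB remain.
Final disks: [104,31,58,48] [225] [204] [236] [211] [119,87] [230] [241] [171] [226].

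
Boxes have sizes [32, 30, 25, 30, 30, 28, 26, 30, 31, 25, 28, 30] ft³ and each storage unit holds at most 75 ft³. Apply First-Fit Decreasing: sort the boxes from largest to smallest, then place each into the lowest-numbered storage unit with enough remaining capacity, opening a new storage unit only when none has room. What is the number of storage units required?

6 storage units

Sorted descending: 32, 31, 30, 30, 30, 30, 30, 28, 28, 26, 25, 25.
Put 32 ft³ in storage unit 1; 43 ft³ remain.
Put 31 ft³ in storage unit 1; 12 ft³ remain.
Put 30 ft³ in storage unit 2; 45 ft³ remain.
Put 30 ft³ in storage unit 2; 15 ft³ remain.
Put 30 ft³ in storage unit 3; 45 ft³ remain.
Put 30 ft³ in storage unit 3; 15 ft³ remain.
Put 30 ft³ in storage unit 4; 45 ft³ remain.
Put 28 ft³ in storage unit 4; 17 ft³ remain.
Put 28 ft³ in storage unit 5; 47 ft³ remain.
Put 26 ft³ in storage unit 5; 21 ft³ remain.
Put 25 ft³ in storage unit 6; 50 ft³ remain.
Put 25 ft³ in storage unit 6; 25 ft³ remain.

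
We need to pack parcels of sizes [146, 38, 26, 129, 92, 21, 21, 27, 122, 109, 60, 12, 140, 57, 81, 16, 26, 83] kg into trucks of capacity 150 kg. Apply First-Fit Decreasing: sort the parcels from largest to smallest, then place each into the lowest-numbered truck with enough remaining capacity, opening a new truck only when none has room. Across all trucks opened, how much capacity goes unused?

144

Sorted descending: 146, 140, 129, 122, 109, 92, 83, 81, 60, 57, 38, 27, 26, 26, 21, 21, 16, 12.
truck 1: place 146 kg, 4 kg left
truck 2: place 140 kg, 10 kg left
truck 3: place 129 kg, 21 kg left
truck 4: place 122 kg, 28 kg left
truck 5: place 109 kg, 41 kg left
truck 6: place 92 kg, 58 kg left
truck 7: place 83 kg, 67 kg left
truck 8: place 81 kg, 69 kg left
truck 7: place 60 kg, 7 kg left
truck 6: place 57 kg, 1 kg left
truck 5: place 38 kg, 3 kg left
truck 4: place 27 kg, 1 kg left
truck 8: place 26 kg, 43 kg left
truck 8: place 26 kg, 17 kg left
truck 3: place 21 kg, 0 kg left
truck 9: place 21 kg, 129 kg left
truck 8: place 16 kg, 1 kg left
truck 9: place 12 kg, 117 kg left
9 trucks × 150 kg = 1350 kg; used 1206 kg; unused 144 kg.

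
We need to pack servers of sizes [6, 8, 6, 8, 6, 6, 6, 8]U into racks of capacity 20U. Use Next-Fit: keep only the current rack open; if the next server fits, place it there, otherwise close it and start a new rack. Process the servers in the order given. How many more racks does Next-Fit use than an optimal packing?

Next-Fit: [6,8,6] [8,6,6] [6,8] → 3 racks.
Total size 54U; any packing needs at least ⌈54/20⌉ = 3 racks.
So 3 is already optimal.

0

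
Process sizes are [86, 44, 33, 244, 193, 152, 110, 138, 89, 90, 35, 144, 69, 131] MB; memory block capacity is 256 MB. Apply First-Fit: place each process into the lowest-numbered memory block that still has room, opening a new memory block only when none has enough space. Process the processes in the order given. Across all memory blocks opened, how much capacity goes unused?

234

memory block 1: place 86 MB, 170 MB left
memory block 1: place 44 MB, 126 MB left
memory block 1: place 33 MB, 93 MB left
memory block 2: place 244 MB, 12 MB left
memory block 3: place 193 MB, 63 MB left
memory block 4: place 152 MB, 104 MB left
memory block 5: place 110 MB, 146 MB left
memory block 5: place 138 MB, 8 MB left
memory block 1: place 89 MB, 4 MB left
memory block 4: place 90 MB, 14 MB left
memory block 3: place 35 MB, 28 MB left
memory block 6: place 144 MB, 112 MB left
memory block 6: place 69 MB, 43 MB left
memory block 7: place 131 MB, 125 MB left
7 memory blocks × 256 MB = 1792 MB; used 1558 MB; unused 234 MB.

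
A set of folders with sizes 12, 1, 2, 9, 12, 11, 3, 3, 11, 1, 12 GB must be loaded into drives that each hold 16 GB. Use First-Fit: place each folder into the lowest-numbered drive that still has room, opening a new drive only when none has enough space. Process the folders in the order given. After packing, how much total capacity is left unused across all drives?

12 GB → drive 1 (remaining 4 GB)
1 GB → drive 1 (remaining 3 GB)
2 GB → drive 1 (remaining 1 GB)
9 GB → drive 2 (remaining 7 GB)
12 GB → drive 3 (remaining 4 GB)
11 GB → drive 4 (remaining 5 GB)
3 GB → drive 2 (remaining 4 GB)
3 GB → drive 2 (remaining 1 GB)
11 GB → drive 5 (remaining 5 GB)
1 GB → drive 1 (remaining 0 GB)
12 GB → drive 6 (remaining 4 GB)
6 drives × 16 GB = 96 GB; used 77 GB; unused 19 GB.

19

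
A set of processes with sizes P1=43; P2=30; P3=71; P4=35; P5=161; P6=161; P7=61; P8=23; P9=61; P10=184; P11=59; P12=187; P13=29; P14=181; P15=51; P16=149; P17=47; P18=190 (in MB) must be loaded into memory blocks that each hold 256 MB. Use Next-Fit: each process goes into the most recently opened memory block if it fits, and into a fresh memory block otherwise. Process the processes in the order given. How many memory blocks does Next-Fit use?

8 memory blocks

P1 (43 MB) → memory block 1 (remaining 213 MB)
P2 (30 MB) → memory block 1 (remaining 183 MB)
P3 (71 MB) → memory block 1 (remaining 112 MB)
P4 (35 MB) → memory block 1 (remaining 77 MB)
P5 (161 MB) → memory block 2 (remaining 95 MB)
P6 (161 MB) → memory block 3 (remaining 95 MB)
P7 (61 MB) → memory block 3 (remaining 34 MB)
P8 (23 MB) → memory block 3 (remaining 11 MB)
P9 (61 MB) → memory block 4 (remaining 195 MB)
P10 (184 MB) → memory block 4 (remaining 11 MB)
P11 (59 MB) → memory block 5 (remaining 197 MB)
P12 (187 MB) → memory block 5 (remaining 10 MB)
P13 (29 MB) → memory block 6 (remaining 227 MB)
P14 (181 MB) → memory block 6 (remaining 46 MB)
P15 (51 MB) → memory block 7 (remaining 205 MB)
P16 (149 MB) → memory block 7 (remaining 56 MB)
P17 (47 MB) → memory block 7 (remaining 9 MB)
P18 (190 MB) → memory block 8 (remaining 66 MB)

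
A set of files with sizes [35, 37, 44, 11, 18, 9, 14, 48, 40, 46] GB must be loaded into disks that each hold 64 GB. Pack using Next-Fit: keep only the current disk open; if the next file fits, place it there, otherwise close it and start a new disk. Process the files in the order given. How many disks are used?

35 GB → disk 1 (remaining 29 GB)
37 GB → disk 2 (remaining 27 GB)
44 GB → disk 3 (remaining 20 GB)
11 GB → disk 3 (remaining 9 GB)
18 GB → disk 4 (remaining 46 GB)
9 GB → disk 4 (remaining 37 GB)
14 GB → disk 4 (remaining 23 GB)
48 GB → disk 5 (remaining 16 GB)
40 GB → disk 6 (remaining 24 GB)
46 GB → disk 7 (remaining 18 GB)
Final disks: [35] [37] [44,11] [18,9,14] [48] [40] [46].

7 disks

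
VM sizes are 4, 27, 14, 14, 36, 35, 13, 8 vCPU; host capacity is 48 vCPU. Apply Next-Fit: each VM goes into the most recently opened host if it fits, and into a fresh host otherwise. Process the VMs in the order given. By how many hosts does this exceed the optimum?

Next-Fit: [4,27,14] [14] [36] [35,13] [8] → 5 hosts.
Total size 151 vCPU; any packing needs at least ⌈151/48⌉ = 4 hosts.
An optimal packing achieves that bound: [36,8,4] [35,13] [27,14] [14] → 4 hosts.
Excess: 5 − 4 = 1.

1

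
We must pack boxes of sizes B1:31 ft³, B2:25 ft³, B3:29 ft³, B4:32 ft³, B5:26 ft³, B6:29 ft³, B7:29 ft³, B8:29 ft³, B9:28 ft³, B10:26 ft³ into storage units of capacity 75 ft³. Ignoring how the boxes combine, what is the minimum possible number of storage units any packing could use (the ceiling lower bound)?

Total size = 31 + 25 + 29 + 32 + 26 + 29 + 29 + 29 + 28 + 26 = 284 ft³.
⌈284 / 75⌉ = 4.

4 storage units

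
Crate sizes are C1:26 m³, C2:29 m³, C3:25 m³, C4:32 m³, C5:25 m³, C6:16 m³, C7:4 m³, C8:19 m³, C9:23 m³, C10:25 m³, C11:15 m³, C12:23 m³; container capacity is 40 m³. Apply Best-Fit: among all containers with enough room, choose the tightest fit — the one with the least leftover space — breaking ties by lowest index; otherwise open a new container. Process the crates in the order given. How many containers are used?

9 containers

container 1: place C1 (26 m³), 14 m³ left
container 2: place C2 (29 m³), 11 m³ left
container 3: place C3 (25 m³), 15 m³ left
container 4: place C4 (32 m³), 8 m³ left
container 5: place C5 (25 m³), 15 m³ left
container 6: place C6 (16 m³), 24 m³ left
container 4: place C7 (4 m³), 4 m³ left
container 6: place C8 (19 m³), 5 m³ left
container 7: place C9 (23 m³), 17 m³ left
container 8: place C10 (25 m³), 15 m³ left
container 3: place C11 (15 m³), 0 m³ left
container 9: place C12 (23 m³), 17 m³ left
Final containers: [26] [29] [25,15] [32,4] [25] [16,19] [23] [25] [23].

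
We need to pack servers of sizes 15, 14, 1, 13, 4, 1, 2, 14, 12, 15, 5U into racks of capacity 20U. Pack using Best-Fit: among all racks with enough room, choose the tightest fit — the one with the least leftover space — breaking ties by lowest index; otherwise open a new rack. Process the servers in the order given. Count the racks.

6

rack 1: place 15U, 5U left
rack 2: place 14U, 6U left
rack 1: place 1U, 4U left
rack 3: place 13U, 7U left
rack 1: place 4U, 0U left
rack 2: place 1U, 5U left
rack 2: place 2U, 3U left
rack 4: place 14U, 6U left
rack 5: place 12U, 8U left
rack 6: place 15U, 5U left
rack 6: place 5U, 0U left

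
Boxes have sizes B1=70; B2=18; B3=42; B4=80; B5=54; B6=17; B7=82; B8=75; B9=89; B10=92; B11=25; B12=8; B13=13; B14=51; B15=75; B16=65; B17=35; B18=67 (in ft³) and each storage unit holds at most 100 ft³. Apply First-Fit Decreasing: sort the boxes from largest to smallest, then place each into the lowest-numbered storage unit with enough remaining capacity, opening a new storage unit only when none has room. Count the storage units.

Sorted descending: 92, 89, 82, 80, 75, 75, 70, 67, 65, 54, 51, 42, 35, 25, 18, 17, 13, 8.
storage unit 1: place 92 ft³, 8 ft³ left
storage unit 2: place 89 ft³, 11 ft³ left
storage unit 3: place 82 ft³, 18 ft³ left
storage unit 4: place 80 ft³, 20 ft³ left
storage unit 5: place 75 ft³, 25 ft³ left
storage unit 6: place 75 ft³, 25 ft³ left
storage unit 7: place 70 ft³, 30 ft³ left
storage unit 8: place 67 ft³, 33 ft³ left
storage unit 9: place 65 ft³, 35 ft³ left
storage unit 10: place 54 ft³, 46 ft³ left
storage unit 11: place 51 ft³, 49 ft³ left
storage unit 10: place 42 ft³, 4 ft³ left
storage unit 9: place 35 ft³, 0 ft³ left
storage unit 5: place 25 ft³, 0 ft³ left
storage unit 3: place 18 ft³, 0 ft³ left
storage unit 4: place 17 ft³, 3 ft³ left
storage unit 6: place 13 ft³, 12 ft³ left
storage unit 1: place 8 ft³, 0 ft³ left

11 storage units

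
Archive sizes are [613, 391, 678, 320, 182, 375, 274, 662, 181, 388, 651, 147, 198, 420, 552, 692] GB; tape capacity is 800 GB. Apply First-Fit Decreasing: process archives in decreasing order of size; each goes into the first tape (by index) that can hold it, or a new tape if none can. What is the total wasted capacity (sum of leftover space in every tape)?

Sorted descending: 692, 678, 662, 651, 613, 552, 420, 391, 388, 375, 320, 274, 198, 182, 181, 147.
692 GB → tape 1 (remaining 108 GB)
678 GB → tape 2 (remaining 122 GB)
662 GB → tape 3 (remaining 138 GB)
651 GB → tape 4 (remaining 149 GB)
613 GB → tape 5 (remaining 187 GB)
552 GB → tape 6 (remaining 248 GB)
420 GB → tape 7 (remaining 380 GB)
391 GB → tape 8 (remaining 409 GB)
388 GB → tape 8 (remaining 21 GB)
375 GB → tape 7 (remaining 5 GB)
320 GB → tape 9 (remaining 480 GB)
274 GB → tape 9 (remaining 206 GB)
198 GB → tape 6 (remaining 50 GB)
182 GB → tape 5 (remaining 5 GB)
181 GB → tape 9 (remaining 25 GB)
147 GB → tape 4 (remaining 2 GB)
9 tapes × 800 GB = 7200 GB; used 6724 GB; unused 476 GB.

476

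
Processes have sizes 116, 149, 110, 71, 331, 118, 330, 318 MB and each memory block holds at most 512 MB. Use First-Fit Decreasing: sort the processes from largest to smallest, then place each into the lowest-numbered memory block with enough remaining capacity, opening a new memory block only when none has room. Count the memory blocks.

4 memory blocks

Sorted descending: 331, 330, 318, 149, 118, 116, 110, 71.
331 MB → memory block 1 (remaining 181 MB)
330 MB → memory block 2 (remaining 182 MB)
318 MB → memory block 3 (remaining 194 MB)
149 MB → memory block 1 (remaining 32 MB)
118 MB → memory block 2 (remaining 64 MB)
116 MB → memory block 3 (remaining 78 MB)
110 MB → memory block 4 (remaining 402 MB)
71 MB → memory block 3 (remaining 7 MB)
Final memory blocks: [331,149] [330,118] [318,116,71] [110].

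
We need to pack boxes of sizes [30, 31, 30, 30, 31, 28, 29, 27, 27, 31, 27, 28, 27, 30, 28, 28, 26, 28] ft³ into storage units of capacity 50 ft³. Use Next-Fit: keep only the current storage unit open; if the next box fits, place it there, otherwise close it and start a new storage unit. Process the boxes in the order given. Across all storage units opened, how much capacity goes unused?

384

30 ft³ → storage unit 1 (remaining 20 ft³)
31 ft³ → storage unit 2 (remaining 19 ft³)
30 ft³ → storage unit 3 (remaining 20 ft³)
30 ft³ → storage unit 4 (remaining 20 ft³)
31 ft³ → storage unit 5 (remaining 19 ft³)
28 ft³ → storage unit 6 (remaining 22 ft³)
29 ft³ → storage unit 7 (remaining 21 ft³)
27 ft³ → storage unit 8 (remaining 23 ft³)
27 ft³ → storage unit 9 (remaining 23 ft³)
31 ft³ → storage unit 10 (remaining 19 ft³)
27 ft³ → storage unit 11 (remaining 23 ft³)
28 ft³ → storage unit 12 (remaining 22 ft³)
27 ft³ → storage unit 13 (remaining 23 ft³)
30 ft³ → storage unit 14 (remaining 20 ft³)
28 ft³ → storage unit 15 (remaining 22 ft³)
28 ft³ → storage unit 16 (remaining 22 ft³)
26 ft³ → storage unit 17 (remaining 24 ft³)
28 ft³ → storage unit 18 (remaining 22 ft³)
18 storage units × 50 ft³ = 900 ft³; used 516 ft³; unused 384 ft³.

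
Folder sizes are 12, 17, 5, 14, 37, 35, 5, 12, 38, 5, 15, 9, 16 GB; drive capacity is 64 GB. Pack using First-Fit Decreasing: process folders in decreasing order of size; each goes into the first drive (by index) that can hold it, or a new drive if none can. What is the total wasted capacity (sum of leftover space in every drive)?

Sorted descending: 38, 37, 35, 17, 16, 15, 14, 12, 12, 9, 5, 5, 5.
38 GB → drive 1 (remaining 26 GB)
37 GB → drive 2 (remaining 27 GB)
35 GB → drive 3 (remaining 29 GB)
17 GB → drive 1 (remaining 9 GB)
16 GB → drive 2 (remaining 11 GB)
15 GB → drive 3 (remaining 14 GB)
14 GB → drive 3 (remaining 0 GB)
12 GB → drive 4 (remaining 52 GB)
12 GB → drive 4 (remaining 40 GB)
9 GB → drive 1 (remaining 0 GB)
5 GB → drive 2 (remaining 6 GB)
5 GB → drive 2 (remaining 1 GB)
5 GB → drive 4 (remaining 35 GB)
4 drives × 64 GB = 256 GB; used 220 GB; unused 36 GB.

36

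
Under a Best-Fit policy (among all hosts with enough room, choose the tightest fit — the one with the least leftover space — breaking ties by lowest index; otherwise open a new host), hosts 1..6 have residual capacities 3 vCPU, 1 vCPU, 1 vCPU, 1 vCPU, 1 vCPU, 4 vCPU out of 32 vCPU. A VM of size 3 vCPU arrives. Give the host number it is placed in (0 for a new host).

Hosts with room: host 1 (3 vCPU), host 6 (4 vCPU).
Tightest fit is host 1 with 3 vCPU free.

1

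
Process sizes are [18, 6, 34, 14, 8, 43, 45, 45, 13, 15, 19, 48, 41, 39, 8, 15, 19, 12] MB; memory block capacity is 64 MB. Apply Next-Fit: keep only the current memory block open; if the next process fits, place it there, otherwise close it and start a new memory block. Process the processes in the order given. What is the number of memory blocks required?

Put 18 MB in memory block 1; 46 MB remain.
Put 6 MB in memory block 1; 40 MB remain.
Put 34 MB in memory block 1; 6 MB remain.
Put 14 MB in memory block 2; 50 MB remain.
Put 8 MB in memory block 2; 42 MB remain.
Put 43 MB in memory block 3; 21 MB remain.
Put 45 MB in memory block 4; 19 MB remain.
Put 45 MB in memory block 5; 19 MB remain.
Put 13 MB in memory block 5; 6 MB remain.
Put 15 MB in memory block 6; 49 MB remain.
Put 19 MB in memory block 6; 30 MB remain.
Put 48 MB in memory block 7; 16 MB remain.
Put 41 MB in memory block 8; 23 MB remain.
Put 39 MB in memory block 9; 25 MB remain.
Put 8 MB in memory block 9; 17 MB remain.
Put 15 MB in memory block 9; 2 MB remain.
Put 19 MB in memory block 10; 45 MB remain.
Put 12 MB in memory block 10; 33 MB remain.
Final memory blocks: [18,6,34] [14,8] [43] [45] [45,13] [15,19] [48] [41] [39,8,15] [19,12].

10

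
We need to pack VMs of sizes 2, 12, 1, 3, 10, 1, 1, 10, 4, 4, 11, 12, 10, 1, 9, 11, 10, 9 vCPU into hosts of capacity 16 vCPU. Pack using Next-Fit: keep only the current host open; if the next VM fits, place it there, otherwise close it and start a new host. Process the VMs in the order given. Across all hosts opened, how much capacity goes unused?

2 vCPU → host 1 (remaining 14 vCPU)
12 vCPU → host 1 (remaining 2 vCPU)
1 vCPU → host 1 (remaining 1 vCPU)
3 vCPU → host 2 (remaining 13 vCPU)
10 vCPU → host 2 (remaining 3 vCPU)
1 vCPU → host 2 (remaining 2 vCPU)
1 vCPU → host 2 (remaining 1 vCPU)
10 vCPU → host 3 (remaining 6 vCPU)
4 vCPU → host 3 (remaining 2 vCPU)
4 vCPU → host 4 (remaining 12 vCPU)
11 vCPU → host 4 (remaining 1 vCPU)
12 vCPU → host 5 (remaining 4 vCPU)
10 vCPU → host 6 (remaining 6 vCPU)
1 vCPU → host 6 (remaining 5 vCPU)
9 vCPU → host 7 (remaining 7 vCPU)
11 vCPU → host 8 (remaining 5 vCPU)
10 vCPU → host 9 (remaining 6 vCPU)
9 vCPU → host 10 (remaining 7 vCPU)
10 hosts × 16 vCPU = 160 vCPU; used 121 vCPU; unused 39 vCPU.

39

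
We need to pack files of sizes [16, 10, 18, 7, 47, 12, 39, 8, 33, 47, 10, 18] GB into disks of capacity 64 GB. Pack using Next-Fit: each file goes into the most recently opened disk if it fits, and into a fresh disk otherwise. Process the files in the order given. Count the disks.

6

disk 1: place 16 GB, 48 GB left
disk 1: place 10 GB, 38 GB left
disk 1: place 18 GB, 20 GB left
disk 1: place 7 GB, 13 GB left
disk 2: place 47 GB, 17 GB left
disk 2: place 12 GB, 5 GB left
disk 3: place 39 GB, 25 GB left
disk 3: place 8 GB, 17 GB left
disk 4: place 33 GB, 31 GB left
disk 5: place 47 GB, 17 GB left
disk 5: place 10 GB, 7 GB left
disk 6: place 18 GB, 46 GB left
Final disks: [16,10,18,7] [47,12] [39,8] [33] [47,10] [18].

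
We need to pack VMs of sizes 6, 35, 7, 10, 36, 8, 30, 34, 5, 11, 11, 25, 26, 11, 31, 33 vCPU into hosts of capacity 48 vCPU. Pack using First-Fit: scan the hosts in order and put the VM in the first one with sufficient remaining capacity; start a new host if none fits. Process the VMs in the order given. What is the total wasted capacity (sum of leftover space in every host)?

65

6 vCPU → host 1 (remaining 42 vCPU)
35 vCPU → host 1 (remaining 7 vCPU)
7 vCPU → host 1 (remaining 0 vCPU)
10 vCPU → host 2 (remaining 38 vCPU)
36 vCPU → host 2 (remaining 2 vCPU)
8 vCPU → host 3 (remaining 40 vCPU)
30 vCPU → host 3 (remaining 10 vCPU)
34 vCPU → host 4 (remaining 14 vCPU)
5 vCPU → host 3 (remaining 5 vCPU)
11 vCPU → host 4 (remaining 3 vCPU)
11 vCPU → host 5 (remaining 37 vCPU)
25 vCPU → host 5 (remaining 12 vCPU)
26 vCPU → host 6 (remaining 22 vCPU)
11 vCPU → host 5 (remaining 1 vCPU)
31 vCPU → host 7 (remaining 17 vCPU)
33 vCPU → host 8 (remaining 15 vCPU)
8 hosts × 48 vCPU = 384 vCPU; used 319 vCPU; unused 65 vCPU.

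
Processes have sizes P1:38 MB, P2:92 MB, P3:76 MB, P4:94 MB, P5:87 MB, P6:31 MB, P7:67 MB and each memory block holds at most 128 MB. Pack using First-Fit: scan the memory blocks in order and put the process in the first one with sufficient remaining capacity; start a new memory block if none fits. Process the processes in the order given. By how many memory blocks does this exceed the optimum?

First-Fit: [38,76] [92,31] [94] [87] [67] → 5 memory blocks.
5 processes exceed 64 MB (half the capacity), and no two of those can share a memory block, so at least 5 memory blocks are needed.
So 5 is already optimal.

0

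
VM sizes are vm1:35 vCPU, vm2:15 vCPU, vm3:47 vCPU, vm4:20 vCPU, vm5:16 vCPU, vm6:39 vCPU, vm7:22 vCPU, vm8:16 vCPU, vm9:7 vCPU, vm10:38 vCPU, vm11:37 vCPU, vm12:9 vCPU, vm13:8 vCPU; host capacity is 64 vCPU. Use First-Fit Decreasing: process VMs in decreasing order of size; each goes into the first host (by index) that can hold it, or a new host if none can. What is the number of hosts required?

Sorted descending: 47, 39, 38, 37, 35, 22, 20, 16, 16, 15, 9, 8, 7.
47 vCPU → host 1 (remaining 17 vCPU)
39 vCPU → host 2 (remaining 25 vCPU)
38 vCPU → host 3 (remaining 26 vCPU)
37 vCPU → host 4 (remaining 27 vCPU)
35 vCPU → host 5 (remaining 29 vCPU)
22 vCPU → host 2 (remaining 3 vCPU)
20 vCPU → host 3 (remaining 6 vCPU)
16 vCPU → host 1 (remaining 1 vCPU)
16 vCPU → host 4 (remaining 11 vCPU)
15 vCPU → host 5 (remaining 14 vCPU)
9 vCPU → host 4 (remaining 2 vCPU)
8 vCPU → host 5 (remaining 6 vCPU)
7 vCPU → host 6 (remaining 57 vCPU)
Final hosts: [47,16] [39,22] [38,20] [37,16,9] [35,15,8] [7].

6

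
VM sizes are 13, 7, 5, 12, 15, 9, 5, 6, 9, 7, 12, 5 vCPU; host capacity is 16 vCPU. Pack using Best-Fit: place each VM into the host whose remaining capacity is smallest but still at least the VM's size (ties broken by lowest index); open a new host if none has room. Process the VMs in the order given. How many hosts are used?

Put 13 vCPU in host 1; 3 vCPU remain.
Put 7 vCPU in host 2; 9 vCPU remain.
Put 5 vCPU in host 2; 4 vCPU remain.
Put 12 vCPU in host 3; 4 vCPU remain.
Put 15 vCPU in host 4; 1 vCPU remain.
Put 9 vCPU in host 5; 7 vCPU remain.
Put 5 vCPU in host 5; 2 vCPU remain.
Put 6 vCPU in host 6; 10 vCPU remain.
Put 9 vCPU in host 6; 1 vCPU remain.
Put 7 vCPU in host 7; 9 vCPU remain.
Put 12 vCPU in host 8; 4 vCPU remain.
Put 5 vCPU in host 7; 4 vCPU remain.
Final hosts: [13] [7,5] [12] [15] [9,5] [6,9] [7,5] [12].

8 hosts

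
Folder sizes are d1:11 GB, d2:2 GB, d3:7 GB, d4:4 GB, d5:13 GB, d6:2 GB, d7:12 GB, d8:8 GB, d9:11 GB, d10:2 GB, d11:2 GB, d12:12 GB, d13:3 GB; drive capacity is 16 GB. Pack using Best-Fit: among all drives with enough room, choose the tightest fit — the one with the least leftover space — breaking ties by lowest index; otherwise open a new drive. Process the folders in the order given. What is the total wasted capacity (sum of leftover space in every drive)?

drive 1: place d1 (11 GB), 5 GB left
drive 1: place d2 (2 GB), 3 GB left
drive 2: place d3 (7 GB), 9 GB left
drive 2: place d4 (4 GB), 5 GB left
drive 3: place d5 (13 GB), 3 GB left
drive 1: place d6 (2 GB), 1 GB left
drive 4: place d7 (12 GB), 4 GB left
drive 5: place d8 (8 GB), 8 GB left
drive 6: place d9 (11 GB), 5 GB left
drive 3: place d10 (2 GB), 1 GB left
drive 4: place d11 (2 GB), 2 GB left
drive 7: place d12 (12 GB), 4 GB left
drive 7: place d13 (3 GB), 1 GB left
7 drives × 16 GB = 112 GB; used 89 GB; unused 23 GB.

23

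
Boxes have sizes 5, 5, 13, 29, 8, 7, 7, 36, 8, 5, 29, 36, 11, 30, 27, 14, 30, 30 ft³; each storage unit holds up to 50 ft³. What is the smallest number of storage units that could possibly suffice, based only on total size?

Total size = 5 + 5 + 13 + 29 + 8 + 7 + 7 + 36 + 8 + 5 + 29 + 36 + 11 + 30 + 27 + 14 + 30 + 30 = 330 ft³.
⌈330 / 50⌉ = 7.

7 storage units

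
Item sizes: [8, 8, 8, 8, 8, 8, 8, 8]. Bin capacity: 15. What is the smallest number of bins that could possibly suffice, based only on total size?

5 bins

Total size = 8 + 8 + 8 + 8 + 8 + 8 + 8 + 8 = 64.
⌈64 / 15⌉ = 5.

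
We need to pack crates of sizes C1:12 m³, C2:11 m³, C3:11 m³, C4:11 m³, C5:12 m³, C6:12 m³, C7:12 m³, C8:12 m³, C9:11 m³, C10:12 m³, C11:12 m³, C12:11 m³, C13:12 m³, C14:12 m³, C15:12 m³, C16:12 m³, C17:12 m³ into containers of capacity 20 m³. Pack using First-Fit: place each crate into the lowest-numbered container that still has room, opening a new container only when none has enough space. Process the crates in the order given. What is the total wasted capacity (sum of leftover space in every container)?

C1 (12 m³) → container 1 (remaining 8 m³)
C2 (11 m³) → container 2 (remaining 9 m³)
C3 (11 m³) → container 3 (remaining 9 m³)
C4 (11 m³) → container 4 (remaining 9 m³)
C5 (12 m³) → container 5 (remaining 8 m³)
C6 (12 m³) → container 6 (remaining 8 m³)
C7 (12 m³) → container 7 (remaining 8 m³)
C8 (12 m³) → container 8 (remaining 8 m³)
C9 (11 m³) → container 9 (remaining 9 m³)
C10 (12 m³) → container 10 (remaining 8 m³)
C11 (12 m³) → container 11 (remaining 8 m³)
C12 (11 m³) → container 12 (remaining 9 m³)
C13 (12 m³) → container 13 (remaining 8 m³)
C14 (12 m³) → container 14 (remaining 8 m³)
C15 (12 m³) → container 15 (remaining 8 m³)
C16 (12 m³) → container 16 (remaining 8 m³)
C17 (12 m³) → container 17 (remaining 8 m³)
17 containers × 20 m³ = 340 m³; used 199 m³; unused 141 m³.

141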